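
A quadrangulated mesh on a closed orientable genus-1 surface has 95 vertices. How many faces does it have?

95

χ = 2 − 2·1 = 0, and every face is a square so 4F = 2E.
V − E + F = 0 with E = 4F/2 gives 95 − (4/2 − 1)·F = 0, so F = 95 and E = 190.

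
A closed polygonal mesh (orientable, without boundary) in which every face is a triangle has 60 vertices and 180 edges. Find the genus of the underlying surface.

Every face is a triangle and each edge borders two faces, so 3F = 2·180, giving F = 120.
χ = V − E + F = 60 − 180 + 120 = 0.
For a closed orientable surface χ = 2 − 2g, so g = (2 − (0))/2 = 1.

1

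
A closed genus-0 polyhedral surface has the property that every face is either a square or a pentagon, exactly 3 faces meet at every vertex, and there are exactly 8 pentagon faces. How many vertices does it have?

Let x be the number of squares; then F = 8 + x.
Edge–face incidences: 2E = 5·8 + 4·x = 40 + 4x.
Every vertex has degree 3, so 3V = 2E.
Euler: V − E + F = 2 ⇒ (2E)/3 − E + (8 + x) = 2.
Multiply by 6: 2·(2E) − 3·(2E) + 6·(8 + x) = 12, i.e. 48 + 6x − (40 + 4x) = 12.
Collecting terms: 2x + 8 = 12, so 2x = 4, so x = 2.
Then 2E = 40 + 4·2 = 48, so E = 24, V = 2E/3 = 16, F = 8 + 2 = 10.

16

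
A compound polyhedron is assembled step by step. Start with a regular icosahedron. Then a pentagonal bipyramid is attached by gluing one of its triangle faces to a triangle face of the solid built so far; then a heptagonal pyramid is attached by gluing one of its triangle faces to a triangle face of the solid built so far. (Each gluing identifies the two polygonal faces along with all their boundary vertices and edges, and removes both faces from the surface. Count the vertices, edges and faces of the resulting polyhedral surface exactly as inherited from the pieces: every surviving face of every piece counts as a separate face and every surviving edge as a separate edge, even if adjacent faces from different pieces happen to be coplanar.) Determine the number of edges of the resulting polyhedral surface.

53

A regular icosahedron: V=12, E=30, F=20.
Attach a pentagonal bipyramid (V=7, E=15, F=10) along a 3-gon: merge 3 vertices and 3 edges, delete both glued faces → V=16, E=42, F=28.
Attach a heptagonal pyramid (V=8, E=14, F=8) along a 3-gon: merge 3 vertices and 3 edges, delete both glued faces → V=21, E=53, F=34.
Check: V − E + F = 21 − 53 + 34 = 2.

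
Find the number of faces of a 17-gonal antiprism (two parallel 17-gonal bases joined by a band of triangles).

An antiprism on an n-gon has two n-gon caps and 2n triangles: V = 2·17 = 34, E = 4·17 = 68, F = 2·17 + 2 = 36.
Check: V − E + F = 34 − 68 + 36 = 2.

36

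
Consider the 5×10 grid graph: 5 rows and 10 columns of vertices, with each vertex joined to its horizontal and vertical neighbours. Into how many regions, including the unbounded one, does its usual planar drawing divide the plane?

The grid has V = 5·10 = 50 vertices and E = 5·9 + 10·4 = 85 edges.
F = 2 − V + E = 2 − 50 + 85 = 37.

37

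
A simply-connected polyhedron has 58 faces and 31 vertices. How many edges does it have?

Here V − E + F = 2.
E = V + F − (2) = 31 + 58 − (2) = 87.

87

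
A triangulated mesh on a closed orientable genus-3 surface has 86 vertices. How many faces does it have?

χ = 2 − 2·3 = -4, and every face is a triangle so 3F = 2E.
V − E + F = -4 with E = 3F/2 gives 86 − (3/2 − 1)·F = -4, so F = 180 and E = 270.

180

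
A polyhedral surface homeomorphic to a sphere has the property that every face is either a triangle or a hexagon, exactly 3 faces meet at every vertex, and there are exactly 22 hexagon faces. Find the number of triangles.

Let x be the number of triangles; then F = 22 + x.
Edge–face incidences: 2E = 6·22 + 3·x = 132 + 3x.
Every vertex has degree 3, so 3V = 2E.
Euler: V − E + F = 2 ⇒ (2E)/3 − E + (22 + x) = 2.
Multiply by 6: 2·(2E) − 3·(2E) + 6·(22 + x) = 12, i.e. 132 + 6x − (132 + 3x) = 12.
Collecting terms: 3x = 12, so x = 4.
Then 2E = 132 + 3·4 = 144, so E = 72, V = 2E/3 = 48, F = 22 + 4 = 26.

4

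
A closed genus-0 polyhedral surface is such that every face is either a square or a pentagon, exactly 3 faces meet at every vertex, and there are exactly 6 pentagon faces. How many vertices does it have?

14

Let x be the number of squares; then F = 6 + x.
Edge–face incidences: 2E = 5·6 + 4·x = 30 + 4x.
Every vertex has degree 3, so 3V = 2E.
Euler: V − E + F = 2 ⇒ (2E)/3 − E + (6 + x) = 2.
Multiply by 6: 2·(2E) − 3·(2E) + 6·(6 + x) = 12, i.e. 36 + 6x − (30 + 4x) = 12.
Collecting terms: 2x + 6 = 12, so 2x = 6, so x = 3.
Then 2E = 30 + 4·3 = 42, so E = 21, V = 2E/3 = 14, F = 6 + 3 = 9.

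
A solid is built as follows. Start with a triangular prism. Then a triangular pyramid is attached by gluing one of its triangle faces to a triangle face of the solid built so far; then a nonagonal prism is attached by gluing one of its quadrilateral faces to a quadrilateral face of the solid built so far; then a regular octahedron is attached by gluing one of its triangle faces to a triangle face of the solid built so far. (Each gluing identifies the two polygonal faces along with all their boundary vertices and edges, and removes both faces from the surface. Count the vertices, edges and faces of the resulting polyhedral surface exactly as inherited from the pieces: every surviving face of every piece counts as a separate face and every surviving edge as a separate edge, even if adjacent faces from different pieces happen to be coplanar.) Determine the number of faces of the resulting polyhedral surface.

A triangular prism: V=6, E=9, F=5.
Attach a triangular pyramid (V=4, E=6, F=4) along a 3-gon: merge 3 vertices and 3 edges, delete both glued faces → V=7, E=12, F=7.
Attach a nonagonal prism (V=18, E=27, F=11) along a 4-gon: merge 4 vertices and 4 edges, delete both glued faces → V=21, E=35, F=16.
Attach a regular octahedron (V=6, E=12, F=8) along a 3-gon: merge 3 vertices and 3 edges, delete both glued faces → V=24, E=44, F=22.
Check: V − E + F = 24 − 44 + 22 = 2.

22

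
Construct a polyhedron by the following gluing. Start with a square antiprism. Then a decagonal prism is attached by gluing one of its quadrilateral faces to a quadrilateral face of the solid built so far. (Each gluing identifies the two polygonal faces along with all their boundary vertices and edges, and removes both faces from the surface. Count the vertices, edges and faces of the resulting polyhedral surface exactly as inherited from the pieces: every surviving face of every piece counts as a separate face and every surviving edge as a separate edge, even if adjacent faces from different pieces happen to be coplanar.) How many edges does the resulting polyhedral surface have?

A square antiprism: V=8, E=16, F=10.
Attach a decagonal prism (V=20, E=30, F=12) along a 4-gon: merge 4 vertices and 4 edges, delete both glued faces → V=24, E=42, F=20.
Check: V − E + F = 24 − 42 + 20 = 2.

42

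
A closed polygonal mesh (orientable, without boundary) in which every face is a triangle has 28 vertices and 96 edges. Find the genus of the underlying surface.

3

Every face is a triangle and each edge borders two faces, so 3F = 2·96, giving F = 64.
χ = V − E + F = 28 − 96 + 64 = -4.
For a closed orientable surface χ = 2 − 2g, so g = (2 − (-4))/2 = 3.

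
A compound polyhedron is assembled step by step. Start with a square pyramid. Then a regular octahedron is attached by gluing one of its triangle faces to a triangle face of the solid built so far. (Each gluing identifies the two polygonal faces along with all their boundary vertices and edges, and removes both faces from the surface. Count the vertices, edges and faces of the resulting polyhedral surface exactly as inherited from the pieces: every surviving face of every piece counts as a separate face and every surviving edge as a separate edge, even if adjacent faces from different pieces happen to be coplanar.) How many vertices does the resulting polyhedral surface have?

8

A square pyramid: V=5, E=8, F=5.
Attach a regular octahedron (V=6, E=12, F=8) along a 3-gon: merge 3 vertices and 3 edges, delete both glued faces → V=8, E=17, F=11.
Check: V − E + F = 8 − 17 + 11 = 2.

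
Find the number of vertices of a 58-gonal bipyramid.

60

A bipyramid over an n-gon has 2n triangular faces and n + 2 vertices: V = 58 + 2 = 60, E = 3·58 = 174, F = 2·58 = 116.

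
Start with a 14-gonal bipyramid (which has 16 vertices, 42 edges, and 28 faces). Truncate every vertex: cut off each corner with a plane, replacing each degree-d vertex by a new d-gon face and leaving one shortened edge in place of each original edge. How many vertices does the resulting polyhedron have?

84

Truncation replaces each original edge-end by a new vertex, so V′ = 2E = 84.
Each original edge survives, and each old vertex of degree d contributes d new edges; summing degrees gives Σd = 2E, so E′ = E + 2E = 3E = 126.
Each original face survives and each original vertex becomes one new face: F′ = F + V = 44.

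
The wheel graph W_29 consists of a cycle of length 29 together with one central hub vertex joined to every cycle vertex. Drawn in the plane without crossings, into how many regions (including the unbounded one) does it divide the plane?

W_29 has V = 29 + 1 = 30 vertices and E = 2·29 = 58 edges.
By Euler's formula F = 2 − V + E = 2 − 30 + 58 = 30.

30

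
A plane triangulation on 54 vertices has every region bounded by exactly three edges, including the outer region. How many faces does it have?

104

In a plane triangulation 3F = 2E and V − E + F = 2, so F = 2V − 4 = 2·54 − 4 = 104.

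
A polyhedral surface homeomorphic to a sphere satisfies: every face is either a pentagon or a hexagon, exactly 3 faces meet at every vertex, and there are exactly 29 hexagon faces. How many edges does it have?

117

Let x be the number of pentagons; then F = 29 + x.
Edge–face incidences: 2E = 6·29 + 5·x = 174 + 5x.
Every vertex has degree 3, so 3V = 2E.
Euler: V − E + F = 2 ⇒ (2E)/3 − E + (29 + x) = 2.
Multiply by 6: 2·(2E) − 3·(2E) + 6·(29 + x) = 12, i.e. 174 + 6x − (174 + 5x) = 12.
Collecting terms: x = 12.
Then 2E = 174 + 5·12 = 234, so E = 117, V = 2E/3 = 78, F = 29 + 12 = 41.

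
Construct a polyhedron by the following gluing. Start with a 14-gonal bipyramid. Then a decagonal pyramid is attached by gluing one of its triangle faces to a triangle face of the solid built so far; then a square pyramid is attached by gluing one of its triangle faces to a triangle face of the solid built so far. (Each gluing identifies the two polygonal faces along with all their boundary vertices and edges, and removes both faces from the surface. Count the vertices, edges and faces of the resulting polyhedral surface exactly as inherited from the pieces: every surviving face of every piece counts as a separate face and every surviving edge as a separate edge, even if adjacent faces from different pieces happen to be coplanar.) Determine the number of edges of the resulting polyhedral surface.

64

A 14-gonal bipyramid: V=16, E=42, F=28.
Attach a decagonal pyramid (V=11, E=20, F=11) along a 3-gon: merge 3 vertices and 3 edges, delete both glued faces → V=24, E=59, F=37.
Attach a square pyramid (V=5, E=8, F=5) along a 3-gon: merge 3 vertices and 3 edges, delete both glued faces → V=26, E=64, F=40.
Check: V − E + F = 26 − 64 + 40 = 2.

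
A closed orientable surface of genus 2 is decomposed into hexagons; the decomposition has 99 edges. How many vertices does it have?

χ = 2 − 2·2 = -2, and every face is a hexagon so 6F = 2E.
F = 2E/6 = 33. Then V = -2 + E − F = -2 + 99 − 33 = 64.

64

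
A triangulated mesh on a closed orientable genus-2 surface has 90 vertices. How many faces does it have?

χ = 2 − 2·2 = -2, and every face is a triangle so 3F = 2E.
V − E + F = -2 with E = 3F/2 gives 90 − (3/2 − 1)·F = -2, so F = 184 and E = 276.

184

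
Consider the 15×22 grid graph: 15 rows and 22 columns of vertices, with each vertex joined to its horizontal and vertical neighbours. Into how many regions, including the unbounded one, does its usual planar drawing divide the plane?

295

The grid has V = 15·22 = 330 vertices and E = 15·21 + 22·14 = 623 edges.
F = 2 − V + E = 2 − 330 + 623 = 295.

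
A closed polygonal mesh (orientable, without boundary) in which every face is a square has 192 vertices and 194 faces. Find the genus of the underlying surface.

2

Every face is a square, so 2E = 4·194 = 776, giving E = 388.
χ = V − E + F = 192 − 388 + 194 = -2.
For a closed orientable surface χ = 2 − 2g, so g = (2 − (-2))/2 = 2.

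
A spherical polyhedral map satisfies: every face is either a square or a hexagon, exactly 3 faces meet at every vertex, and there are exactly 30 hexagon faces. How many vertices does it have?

68

Let x be the number of squares; then F = 30 + x.
Edge–face incidences: 2E = 6·30 + 4·x = 180 + 4x.
Every vertex has degree 3, so 3V = 2E.
Euler: V − E + F = 2 ⇒ (2E)/3 − E + (30 + x) = 2.
Multiply by 6: 2·(2E) − 3·(2E) + 6·(30 + x) = 12, i.e. 180 + 6x − (180 + 4x) = 12.
Collecting terms: 2x = 12, so x = 6.
Then 2E = 180 + 4·6 = 204, so E = 102, V = 2E/3 = 68, F = 30 + 6 = 36.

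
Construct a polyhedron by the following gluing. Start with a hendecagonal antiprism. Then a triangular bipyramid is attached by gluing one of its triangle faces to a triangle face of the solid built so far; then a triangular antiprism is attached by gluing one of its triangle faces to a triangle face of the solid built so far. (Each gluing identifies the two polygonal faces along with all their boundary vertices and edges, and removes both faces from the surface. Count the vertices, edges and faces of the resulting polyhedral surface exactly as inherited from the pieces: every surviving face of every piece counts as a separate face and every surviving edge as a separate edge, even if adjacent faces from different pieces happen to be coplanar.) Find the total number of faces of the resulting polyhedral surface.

34

A hendecagonal antiprism: V=22, E=44, F=24.
Attach a triangular bipyramid (V=5, E=9, F=6) along a 3-gon: merge 3 vertices and 3 edges, delete both glued faces → V=24, E=50, F=28.
Attach a triangular antiprism (V=6, E=12, F=8) along a 3-gon: merge 3 vertices and 3 edges, delete both glued faces → V=27, E=59, F=34.
Check: V − E + F = 27 − 59 + 34 = 2.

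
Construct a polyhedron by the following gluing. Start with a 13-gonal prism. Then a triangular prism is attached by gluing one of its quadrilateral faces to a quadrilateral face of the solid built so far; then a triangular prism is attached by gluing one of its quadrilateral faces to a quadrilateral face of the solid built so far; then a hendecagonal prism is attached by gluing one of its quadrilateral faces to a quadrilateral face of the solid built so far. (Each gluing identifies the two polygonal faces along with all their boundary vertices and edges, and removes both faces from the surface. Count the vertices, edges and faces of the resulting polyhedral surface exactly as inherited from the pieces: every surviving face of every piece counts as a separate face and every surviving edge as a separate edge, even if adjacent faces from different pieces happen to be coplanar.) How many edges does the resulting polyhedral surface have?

A 13-gonal prism: V=26, E=39, F=15.
Attach a triangular prism (V=6, E=9, F=5) along a 4-gon: merge 4 vertices and 4 edges, delete both glued faces → V=28, E=44, F=18.
Attach a triangular prism (V=6, E=9, F=5) along a 4-gon: merge 4 vertices and 4 edges, delete both glued faces → V=30, E=49, F=21.
Attach a hendecagonal prism (V=22, E=33, F=13) along a 4-gon: merge 4 vertices and 4 edges, delete both glued faces → V=48, E=78, F=32.
Check: V − E + F = 48 − 78 + 32 = 2.

78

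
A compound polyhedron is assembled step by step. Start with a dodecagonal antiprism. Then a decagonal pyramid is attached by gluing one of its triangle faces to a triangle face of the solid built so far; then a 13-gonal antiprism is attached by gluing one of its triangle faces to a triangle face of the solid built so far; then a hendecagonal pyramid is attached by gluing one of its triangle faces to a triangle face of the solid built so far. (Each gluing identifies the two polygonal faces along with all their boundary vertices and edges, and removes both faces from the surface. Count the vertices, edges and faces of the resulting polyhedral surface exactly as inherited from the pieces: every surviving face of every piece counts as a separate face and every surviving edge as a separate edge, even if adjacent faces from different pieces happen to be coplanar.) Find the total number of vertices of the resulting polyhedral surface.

64

A dodecagonal antiprism: V=24, E=48, F=26.
Attach a decagonal pyramid (V=11, E=20, F=11) along a 3-gon: merge 3 vertices and 3 edges, delete both glued faces → V=32, E=65, F=35.
Attach a 13-gonal antiprism (V=26, E=52, F=28) along a 3-gon: merge 3 vertices and 3 edges, delete both glued faces → V=55, E=114, F=61.
Attach a hendecagonal pyramid (V=12, E=22, F=12) along a 3-gon: merge 3 vertices and 3 edges, delete both glued faces → V=64, E=133, F=71.
Check: V − E + F = 64 − 133 + 71 = 2.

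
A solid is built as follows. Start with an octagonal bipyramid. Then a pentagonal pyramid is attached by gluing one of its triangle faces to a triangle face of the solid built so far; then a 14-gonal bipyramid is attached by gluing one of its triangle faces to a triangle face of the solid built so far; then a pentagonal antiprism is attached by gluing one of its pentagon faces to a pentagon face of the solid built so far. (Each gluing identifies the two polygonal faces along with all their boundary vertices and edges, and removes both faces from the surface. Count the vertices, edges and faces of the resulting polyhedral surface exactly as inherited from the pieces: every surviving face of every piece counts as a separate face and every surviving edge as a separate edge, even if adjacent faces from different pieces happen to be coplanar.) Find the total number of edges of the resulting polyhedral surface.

An octagonal bipyramid: V=10, E=24, F=16.
Attach a pentagonal pyramid (V=6, E=10, F=6) along a 3-gon: merge 3 vertices and 3 edges, delete both glued faces → V=13, E=31, F=20.
Attach a 14-gonal bipyramid (V=16, E=42, F=28) along a 3-gon: merge 3 vertices and 3 edges, delete both glued faces → V=26, E=70, F=46.
Attach a pentagonal antiprism (V=10, E=20, F=12) along a 5-gon: merge 5 vertices and 5 edges, delete both glued faces → V=31, E=85, F=56.
Check: V − E + F = 31 − 85 + 56 = 2.

85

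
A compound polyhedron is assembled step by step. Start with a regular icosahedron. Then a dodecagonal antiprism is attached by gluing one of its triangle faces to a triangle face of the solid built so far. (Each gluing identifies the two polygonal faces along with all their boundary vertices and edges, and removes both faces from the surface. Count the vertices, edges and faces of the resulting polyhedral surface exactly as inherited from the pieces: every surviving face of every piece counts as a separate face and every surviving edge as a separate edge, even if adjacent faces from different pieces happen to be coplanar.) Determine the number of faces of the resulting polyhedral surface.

44

A regular icosahedron: V=12, E=30, F=20.
Attach a dodecagonal antiprism (V=24, E=48, F=26) along a 3-gon: merge 3 vertices and 3 edges, delete both glued faces → V=33, E=75, F=44.
Check: V − E + F = 33 − 75 + 44 = 2.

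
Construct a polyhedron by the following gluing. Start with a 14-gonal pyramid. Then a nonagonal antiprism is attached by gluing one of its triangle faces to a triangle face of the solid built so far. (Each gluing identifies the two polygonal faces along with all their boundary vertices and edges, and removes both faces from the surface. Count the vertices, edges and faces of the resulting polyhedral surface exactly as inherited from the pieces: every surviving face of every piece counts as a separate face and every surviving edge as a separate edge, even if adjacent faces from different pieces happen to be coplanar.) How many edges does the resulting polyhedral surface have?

A 14-gonal pyramid: V=15, E=28, F=15.
Attach a nonagonal antiprism (V=18, E=36, F=20) along a 3-gon: merge 3 vertices and 3 edges, delete both glued faces → V=30, E=61, F=33.
Check: V − E + F = 30 − 61 + 33 = 2.

61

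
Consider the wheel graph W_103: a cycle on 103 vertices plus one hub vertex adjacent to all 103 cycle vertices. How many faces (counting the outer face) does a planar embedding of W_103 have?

104

W_103 has V = 103 + 1 = 104 vertices and E = 2·103 = 206 edges.
By Euler's formula F = 2 − V + E = 2 − 104 + 206 = 104.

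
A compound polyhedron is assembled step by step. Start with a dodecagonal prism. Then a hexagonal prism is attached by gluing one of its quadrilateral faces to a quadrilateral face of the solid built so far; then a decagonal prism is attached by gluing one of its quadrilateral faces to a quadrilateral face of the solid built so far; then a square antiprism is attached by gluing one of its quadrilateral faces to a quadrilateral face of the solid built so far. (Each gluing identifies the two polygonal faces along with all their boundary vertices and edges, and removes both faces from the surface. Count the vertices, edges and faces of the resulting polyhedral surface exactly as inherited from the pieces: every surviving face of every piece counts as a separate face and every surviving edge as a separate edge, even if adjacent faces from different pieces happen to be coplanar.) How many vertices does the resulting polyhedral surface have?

A dodecagonal prism: V=24, E=36, F=14.
Attach a hexagonal prism (V=12, E=18, F=8) along a 4-gon: merge 4 vertices and 4 edges, delete both glued faces → V=32, E=50, F=20.
Attach a decagonal prism (V=20, E=30, F=12) along a 4-gon: merge 4 vertices and 4 edges, delete both glued faces → V=48, E=76, F=30.
Attach a square antiprism (V=8, E=16, F=10) along a 4-gon: merge 4 vertices and 4 edges, delete both glued faces → V=52, E=88, F=38.
Check: V − E + F = 52 − 88 + 38 = 2.

52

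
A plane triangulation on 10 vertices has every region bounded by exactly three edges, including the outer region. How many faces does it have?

16

In a plane triangulation 3F = 2E and V − E + F = 2, so F = 2V − 4 = 2·10 − 4 = 16.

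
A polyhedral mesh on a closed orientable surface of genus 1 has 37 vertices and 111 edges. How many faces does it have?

For a closed orientable surface of genus 1, χ = 2 − 2·1 = 0.
F = 0 − V + E = 0 − 37 + 111 = 74.

74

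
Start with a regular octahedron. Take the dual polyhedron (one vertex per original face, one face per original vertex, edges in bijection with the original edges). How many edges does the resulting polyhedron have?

The base solid has V = 6, E = 12, F = 8.
The dual swaps V and F and preserves E: V′ = F = 8, E′ = E = 12, F′ = V = 6.

12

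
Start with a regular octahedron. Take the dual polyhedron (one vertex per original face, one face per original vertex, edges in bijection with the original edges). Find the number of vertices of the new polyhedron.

8

The base solid has V = 6, E = 12, F = 8.
The dual swaps V and F and preserves E: V′ = F = 8, E′ = E = 12, F′ = V = 6.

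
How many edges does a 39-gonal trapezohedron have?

156

The n-trapezohedron (dual of the n-antiprism) has V = 2·39 + 2 = 80, E = 4·39 = 156, F = 2·39 = 78.
Check: V − E + F = 80 − 156 + 78 = 2.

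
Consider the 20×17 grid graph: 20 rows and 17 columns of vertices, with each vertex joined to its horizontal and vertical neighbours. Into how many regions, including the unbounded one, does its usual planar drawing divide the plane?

305

The grid has V = 20·17 = 340 vertices and E = 20·16 + 17·19 = 643 edges.
F = 2 − V + E = 2 − 340 + 643 = 305.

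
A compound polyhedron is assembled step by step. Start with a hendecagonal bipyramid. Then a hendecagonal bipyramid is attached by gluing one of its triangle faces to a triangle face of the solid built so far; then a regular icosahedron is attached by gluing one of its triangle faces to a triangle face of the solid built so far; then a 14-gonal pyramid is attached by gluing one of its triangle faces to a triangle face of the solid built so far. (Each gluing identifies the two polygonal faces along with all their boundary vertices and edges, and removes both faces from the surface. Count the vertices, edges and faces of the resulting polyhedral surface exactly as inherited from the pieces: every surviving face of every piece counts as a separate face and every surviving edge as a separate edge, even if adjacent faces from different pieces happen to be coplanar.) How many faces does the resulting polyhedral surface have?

73

A hendecagonal bipyramid: V=13, E=33, F=22.
Attach a hendecagonal bipyramid (V=13, E=33, F=22) along a 3-gon: merge 3 vertices and 3 edges, delete both glued faces → V=23, E=63, F=42.
Attach a regular icosahedron (V=12, E=30, F=20) along a 3-gon: merge 3 vertices and 3 edges, delete both glued faces → V=32, E=90, F=60.
Attach a 14-gonal pyramid (V=15, E=28, F=15) along a 3-gon: merge 3 vertices and 3 edges, delete both glued faces → V=44, E=115, F=73.
Check: V − E + F = 44 − 115 + 73 = 2.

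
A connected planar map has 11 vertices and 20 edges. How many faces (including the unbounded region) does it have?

11

Euler's formula for a connected plane graph: V − E + F = 2, so F = 2 − 11 + 20 = 11.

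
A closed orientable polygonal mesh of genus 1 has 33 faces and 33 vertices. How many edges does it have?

66

For a closed orientable surface of genus 1, χ = 2 − 2·1 = 0.
E = V + F − (0) = 33 + 33 − (0) = 66.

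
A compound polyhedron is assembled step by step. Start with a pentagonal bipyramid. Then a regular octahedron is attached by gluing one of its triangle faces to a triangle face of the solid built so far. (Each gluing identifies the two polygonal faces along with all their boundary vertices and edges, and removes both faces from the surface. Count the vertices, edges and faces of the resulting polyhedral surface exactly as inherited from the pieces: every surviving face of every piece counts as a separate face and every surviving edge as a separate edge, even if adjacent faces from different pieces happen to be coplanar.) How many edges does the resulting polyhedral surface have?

A pentagonal bipyramid: V=7, E=15, F=10.
Attach a regular octahedron (V=6, E=12, F=8) along a 3-gon: merge 3 vertices and 3 edges, delete both glued faces → V=10, E=24, F=16.
Check: V − E + F = 10 − 24 + 16 = 2.

24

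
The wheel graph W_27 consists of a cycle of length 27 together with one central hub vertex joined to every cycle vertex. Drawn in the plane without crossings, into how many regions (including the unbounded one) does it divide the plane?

28

W_27 has V = 27 + 1 = 28 vertices and E = 2·27 = 54 edges.
By Euler's formula F = 2 − V + E = 2 − 28 + 54 = 28.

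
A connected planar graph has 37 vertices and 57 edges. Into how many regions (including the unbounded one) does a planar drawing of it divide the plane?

22

Euler's formula for a connected plane graph: V − E + F = 2, so F = 2 − 37 + 57 = 22.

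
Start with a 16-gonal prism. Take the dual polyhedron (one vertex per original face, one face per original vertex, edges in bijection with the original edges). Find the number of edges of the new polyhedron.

48

The base solid has V = 32, E = 48, F = 18.
The dual swaps V and F and preserves E: V′ = F = 18, E′ = E = 48, F′ = V = 32.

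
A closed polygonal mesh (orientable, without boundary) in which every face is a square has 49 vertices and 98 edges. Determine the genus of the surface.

Every face is a square and each edge borders two faces, so 4F = 2·98, giving F = 49.
χ = V − E + F = 49 − 98 + 49 = 0.
For a closed orientable surface χ = 2 − 2g, so g = (2 − (0))/2 = 1.

1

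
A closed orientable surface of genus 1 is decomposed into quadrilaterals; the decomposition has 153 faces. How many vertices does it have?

χ = 2 − 2·1 = 0, and every face is a square so 4F = 2E.
E = 4·153/2 = 306. Then V = 0 + E − F = 0 + 306 − 153 = 153.

153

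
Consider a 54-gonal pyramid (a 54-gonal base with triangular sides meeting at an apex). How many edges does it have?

A pyramid on an n-gon base has one n-gon and n triangles: V = 54 + 1 = 55, E = 2·54 = 108, F = 54 + 1 = 55.

108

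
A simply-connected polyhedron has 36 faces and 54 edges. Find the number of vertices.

20

Here V − E + F = 2.
V = 2 + E − F = 2 + 54 − 36 = 20.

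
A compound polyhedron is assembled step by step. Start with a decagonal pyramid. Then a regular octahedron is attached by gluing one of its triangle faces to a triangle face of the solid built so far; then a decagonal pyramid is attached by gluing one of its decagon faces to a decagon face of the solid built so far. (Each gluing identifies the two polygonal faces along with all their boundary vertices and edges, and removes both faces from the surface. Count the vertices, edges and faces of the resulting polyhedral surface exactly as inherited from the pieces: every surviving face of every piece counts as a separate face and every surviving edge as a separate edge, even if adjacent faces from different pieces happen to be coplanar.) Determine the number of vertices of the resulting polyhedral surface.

15

A decagonal pyramid: V=11, E=20, F=11.
Attach a regular octahedron (V=6, E=12, F=8) along a 3-gon: merge 3 vertices and 3 edges, delete both glued faces → V=14, E=29, F=17.
Attach a decagonal pyramid (V=11, E=20, F=11) along a 10-gon: merge 10 vertices and 10 edges, delete both glued faces → V=15, E=39, F=26.
Check: V − E + F = 15 − 39 + 26 = 2.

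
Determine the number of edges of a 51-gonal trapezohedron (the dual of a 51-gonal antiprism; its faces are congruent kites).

The n-trapezohedron (dual of the n-antiprism) has V = 2·51 + 2 = 104, E = 4·51 = 204, F = 2·51 = 102.

204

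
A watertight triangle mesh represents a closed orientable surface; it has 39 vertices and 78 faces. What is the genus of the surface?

1

Every face is a triangle, so 2E = 3·78 = 234, giving E = 117.
χ = V − E + F = 39 − 117 + 78 = 0.
For a closed orientable surface χ = 2 − 2g, so g = (2 − (0))/2 = 1.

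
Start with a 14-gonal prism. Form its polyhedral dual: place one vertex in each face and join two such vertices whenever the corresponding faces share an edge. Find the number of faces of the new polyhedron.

28

The base solid has V = 28, E = 42, F = 16.
The dual swaps V and F and preserves E: V′ = F = 16, E′ = E = 42, F′ = V = 28.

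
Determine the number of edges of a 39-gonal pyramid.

78

A pyramid on an n-gon base has one n-gon and n triangles: V = 39 + 1 = 40, E = 2·39 = 78, F = 39 + 1 = 40.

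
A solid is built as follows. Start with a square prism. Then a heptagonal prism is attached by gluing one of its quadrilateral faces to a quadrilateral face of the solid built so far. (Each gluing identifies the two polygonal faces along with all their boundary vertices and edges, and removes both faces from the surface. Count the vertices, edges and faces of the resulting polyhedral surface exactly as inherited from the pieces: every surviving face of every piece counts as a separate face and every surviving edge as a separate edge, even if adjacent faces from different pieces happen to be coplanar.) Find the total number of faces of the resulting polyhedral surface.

A square prism: V=8, E=12, F=6.
Attach a heptagonal prism (V=14, E=21, F=9) along a 4-gon: merge 4 vertices and 4 edges, delete both glued faces → V=18, E=29, F=13.
Check: V − E + F = 18 − 29 + 13 = 2.

13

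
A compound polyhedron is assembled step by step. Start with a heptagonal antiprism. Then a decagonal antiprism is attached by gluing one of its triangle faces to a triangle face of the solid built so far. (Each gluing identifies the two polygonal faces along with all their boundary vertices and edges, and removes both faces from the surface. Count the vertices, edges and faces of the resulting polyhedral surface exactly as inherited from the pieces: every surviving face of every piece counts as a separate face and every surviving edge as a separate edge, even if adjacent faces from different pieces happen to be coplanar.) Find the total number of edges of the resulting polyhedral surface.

A heptagonal antiprism: V=14, E=28, F=16.
Attach a decagonal antiprism (V=20, E=40, F=22) along a 3-gon: merge 3 vertices and 3 edges, delete both glued faces → V=31, E=65, F=36.
Check: V − E + F = 31 − 65 + 36 = 2.

65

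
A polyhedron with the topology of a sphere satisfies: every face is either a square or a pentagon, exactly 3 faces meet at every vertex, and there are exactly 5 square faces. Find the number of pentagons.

2

Let x be the number of pentagons; then F = 5 + x.
Edge–face incidences: 2E = 4·5 + 5·x = 20 + 5x.
Every vertex has degree 3, so 3V = 2E.
Euler: V − E + F = 2 ⇒ (2E)/3 − E + (5 + x) = 2.
Multiply by 6: 2·(2E) − 3·(2E) + 6·(5 + x) = 12, i.e. 30 + 6x − (20 + 5x) = 12.
Collecting terms: x + 10 = 12, so x = 2.
Then 2E = 20 + 5·2 = 30, so E = 15, V = 2E/3 = 10, F = 5 + 2 = 7.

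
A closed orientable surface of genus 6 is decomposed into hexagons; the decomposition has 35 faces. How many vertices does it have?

60

χ = 2 − 2·6 = -10, and every face is a hexagon so 6F = 2E.
E = 6·35/2 = 105. Then V = -10 + E − F = -10 + 105 − 35 = 60.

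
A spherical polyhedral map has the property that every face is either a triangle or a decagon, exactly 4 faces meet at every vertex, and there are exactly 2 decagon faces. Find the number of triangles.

20

Let x be the number of triangles; then F = 2 + x.
Edge–face incidences: 2E = 10·2 + 3·x = 20 + 3x.
Every vertex has degree 4, so 4V = 2E.
Euler: V − E + F = 2 ⇒ (2E)/4 − E + (2 + x) = 2.
Multiply by 8: 2·(2E) − 4·(2E) + 8·(2 + x) = 16, i.e. 16 + 8x − 2·(20 + 3x) = 16.
Collecting terms: 2x − 24 = 16, so 2x = 40, so x = 20.
Then 2E = 20 + 3·20 = 80, so E = 40, V = 2E/4 = 20, F = 2 + 20 = 22.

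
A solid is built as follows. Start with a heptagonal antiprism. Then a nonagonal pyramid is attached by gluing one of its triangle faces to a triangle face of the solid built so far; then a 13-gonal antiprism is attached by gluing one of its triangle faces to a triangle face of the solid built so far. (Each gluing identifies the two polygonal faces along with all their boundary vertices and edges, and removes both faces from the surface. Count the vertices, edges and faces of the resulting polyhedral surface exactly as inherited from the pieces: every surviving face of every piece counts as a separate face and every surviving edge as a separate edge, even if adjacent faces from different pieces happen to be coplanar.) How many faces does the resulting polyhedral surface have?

A heptagonal antiprism: V=14, E=28, F=16.
Attach a nonagonal pyramid (V=10, E=18, F=10) along a 3-gon: merge 3 vertices and 3 edges, delete both glued faces → V=21, E=43, F=24.
Attach a 13-gonal antiprism (V=26, E=52, F=28) along a 3-gon: merge 3 vertices and 3 edges, delete both glued faces → V=44, E=92, F=50.
Check: V − E + F = 44 − 92 + 50 = 2.

50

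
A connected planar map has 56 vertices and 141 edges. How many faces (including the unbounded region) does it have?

87

Euler's formula for a connected plane graph: V − E + F = 2, so F = 2 − 56 + 141 = 87.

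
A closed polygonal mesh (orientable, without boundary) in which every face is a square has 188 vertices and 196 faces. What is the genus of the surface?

5

Every face is a square, so 2E = 4·196 = 784, giving E = 392.
χ = V − E + F = 188 − 392 + 196 = -8.
For a closed orientable surface χ = 2 − 2g, so g = (2 − (-8))/2 = 5.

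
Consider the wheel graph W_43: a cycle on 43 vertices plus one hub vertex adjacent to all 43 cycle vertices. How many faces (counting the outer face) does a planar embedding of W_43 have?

W_43 has V = 43 + 1 = 44 vertices and E = 2·43 = 86 edges.
By Euler's formula F = 2 − V + E = 2 − 44 + 86 = 44.

44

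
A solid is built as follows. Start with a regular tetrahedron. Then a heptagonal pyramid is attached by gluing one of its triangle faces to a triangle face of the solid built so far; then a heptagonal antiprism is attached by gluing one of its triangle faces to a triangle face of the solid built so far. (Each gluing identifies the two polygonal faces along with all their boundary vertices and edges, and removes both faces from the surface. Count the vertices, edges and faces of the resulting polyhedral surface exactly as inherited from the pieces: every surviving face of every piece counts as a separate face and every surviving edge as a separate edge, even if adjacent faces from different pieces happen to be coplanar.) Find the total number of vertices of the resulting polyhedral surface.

20

A regular tetrahedron: V=4, E=6, F=4.
Attach a heptagonal pyramid (V=8, E=14, F=8) along a 3-gon: merge 3 vertices and 3 edges, delete both glued faces → V=9, E=17, F=10.
Attach a heptagonal antiprism (V=14, E=28, F=16) along a 3-gon: merge 3 vertices and 3 edges, delete both glued faces → V=20, E=42, F=24.
Check: V − E + F = 20 − 42 + 24 = 2.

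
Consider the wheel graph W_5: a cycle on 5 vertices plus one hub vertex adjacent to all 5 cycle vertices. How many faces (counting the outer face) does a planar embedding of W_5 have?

6

W_5 has V = 5 + 1 = 6 vertices and E = 2·5 = 10 edges.
By Euler's formula F = 2 − V + E = 2 − 6 + 10 = 6.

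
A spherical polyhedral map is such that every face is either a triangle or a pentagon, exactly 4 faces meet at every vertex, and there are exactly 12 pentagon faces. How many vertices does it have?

30

Let x be the number of triangles; then F = 12 + x.
Edge–face incidences: 2E = 5·12 + 3·x = 60 + 3x.
Every vertex has degree 4, so 4V = 2E.
Euler: V − E + F = 2 ⇒ (2E)/4 − E + (12 + x) = 2.
Multiply by 8: 2·(2E) − 4·(2E) + 8·(12 + x) = 16, i.e. 96 + 8x − 2·(60 + 3x) = 16.
Collecting terms: 2x − 24 = 16, so 2x = 40, so x = 20.
Then 2E = 60 + 3·20 = 120, so E = 60, V = 2E/4 = 30, F = 12 + 20 = 32.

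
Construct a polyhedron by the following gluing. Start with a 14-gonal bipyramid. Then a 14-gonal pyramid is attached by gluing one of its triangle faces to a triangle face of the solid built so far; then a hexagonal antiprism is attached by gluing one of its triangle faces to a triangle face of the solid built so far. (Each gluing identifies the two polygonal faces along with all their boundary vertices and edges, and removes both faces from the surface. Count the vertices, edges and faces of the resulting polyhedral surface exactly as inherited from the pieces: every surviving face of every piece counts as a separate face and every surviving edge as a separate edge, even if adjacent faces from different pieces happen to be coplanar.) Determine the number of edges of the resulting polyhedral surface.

A 14-gonal bipyramid: V=16, E=42, F=28.
Attach a 14-gonal pyramid (V=15, E=28, F=15) along a 3-gon: merge 3 vertices and 3 edges, delete both glued faces → V=28, E=67, F=41.
Attach a hexagonal antiprism (V=12, E=24, F=14) along a 3-gon: merge 3 vertices and 3 edges, delete both glued faces → V=37, E=88, F=53.
Check: V − E + F = 37 − 88 + 53 = 2.

88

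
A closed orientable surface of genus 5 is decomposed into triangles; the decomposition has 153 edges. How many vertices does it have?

χ = 2 − 2·5 = -8, and every face is a triangle so 3F = 2E.
F = 2E/3 = 102. Then V = -8 + E − F = -8 + 153 − 102 = 43.

43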